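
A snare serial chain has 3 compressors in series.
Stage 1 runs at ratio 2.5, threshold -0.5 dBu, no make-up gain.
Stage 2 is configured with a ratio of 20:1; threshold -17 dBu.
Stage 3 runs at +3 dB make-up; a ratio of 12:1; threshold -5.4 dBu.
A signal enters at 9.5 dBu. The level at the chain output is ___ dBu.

-12.975 dBu

Stage 1: overshoot 10 dB → 10/2.5 = 4 dB → 3.5 dBu.
Stage 2: overshoot 20.5 dB → 20.5/20 = 1.025 dB → -15.975 dBu.
Stage 3: below threshold (-15.975 ≤ -5.4); passes unchanged; make-up brings it to -12.975 dBu.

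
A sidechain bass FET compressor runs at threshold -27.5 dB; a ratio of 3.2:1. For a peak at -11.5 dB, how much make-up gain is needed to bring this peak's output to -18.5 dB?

4 dB

The peak compresses to -27.5 + 16/3.2 = -22.5 dB.
To reach -18.5 dB requires -18.5 − (-22.5) = 4 dB of make-up.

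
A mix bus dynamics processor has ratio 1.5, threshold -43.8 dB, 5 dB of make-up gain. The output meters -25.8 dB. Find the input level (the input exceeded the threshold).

-24.3 dB

Stripping the +5 dB make-up gives -30.8 dB at the gain stage.
Post-compression overshoot = -30.8 − (-43.8) = 13 dB.
Before 1.5:1 compression the overshoot was 13 × 1.5 = 19.5 dB, so input = -43.8 + 19.5 = -24.3 dB.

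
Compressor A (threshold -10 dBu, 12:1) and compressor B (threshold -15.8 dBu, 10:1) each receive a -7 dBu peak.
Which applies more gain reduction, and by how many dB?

B, by 5.17 dB

A: overshoot 3 dB → output overshoot 0.25 dB → GR 2.75 dB.
B: overshoot 8.8 dB → output overshoot 0.88 dB → GR 7.92 dB.
Difference: 5.17 dB in favour of B.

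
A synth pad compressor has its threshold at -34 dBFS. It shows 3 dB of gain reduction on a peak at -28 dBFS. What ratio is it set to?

Input overshoot = -28 − (-34) = 6 dB.
Output overshoot = 6 − 3 = 3 dB.
Ratio = input overshoot / output overshoot = 6 / 3 = 2.

2:1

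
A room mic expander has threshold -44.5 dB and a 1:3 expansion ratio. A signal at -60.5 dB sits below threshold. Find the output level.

Below threshold, a 1:3 expander applies gain = (3−1)×(T − x) of attenuation.
(3−1) × 16 = 32 dB, so output = -60.5 − 32 = -92.5 dB.

-92.5 dB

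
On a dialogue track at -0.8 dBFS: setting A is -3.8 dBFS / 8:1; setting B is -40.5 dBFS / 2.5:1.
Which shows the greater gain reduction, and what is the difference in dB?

B, by 21.195 dB

A: GR = 3 − 3/8 = 2.625 dB.
B: GR = 39.7 − 39.7/2.5 = 23.82 dB.
B reduces 21.195 dB more.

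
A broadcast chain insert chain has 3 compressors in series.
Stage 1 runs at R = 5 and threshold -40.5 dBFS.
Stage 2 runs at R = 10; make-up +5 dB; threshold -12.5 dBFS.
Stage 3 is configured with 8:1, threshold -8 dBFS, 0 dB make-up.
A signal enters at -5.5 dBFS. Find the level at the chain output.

-28.5 dBFS

Stage 1: -5.5 dBFS is 35 dB over -40.5 dBFS; at 5:1 that becomes 7 dB over, giving -33.5 dBFS.
Stage 2: -33.5 dBFS ≤ -12.5 dBFS, so stage 2 doesn't engage; make-up brings it to -28.5 dBFS.
Stage 3: -28.5 dBFS is at or below the -8 dBFS threshold — no compression; output -28.5 dBFS.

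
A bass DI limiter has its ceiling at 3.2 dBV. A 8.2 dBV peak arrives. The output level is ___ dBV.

At ∞:1, everything above 3.2 dBV is held at the ceiling.

3.2 dBV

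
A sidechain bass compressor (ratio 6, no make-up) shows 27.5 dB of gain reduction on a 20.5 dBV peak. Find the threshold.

Let T be the threshold. Output overshoot = (input overshoot)/R, so -7 − T = (20.5 − T)/6.
6·(-7 − T) = 20.5 − T → 5·T = -42 − 20.5 = -62.5.
T = -62.5/5 = -12.5 dBV.

-12.5 dBV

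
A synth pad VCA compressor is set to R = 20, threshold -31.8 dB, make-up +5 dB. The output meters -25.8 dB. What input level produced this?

-11.8 dB

Before make-up, the level was -25.8 − 5 = -30.8 dB.
The compressed level sits -30.8 − (-31.8) = 1 dB over threshold.
Before 20:1 compression the overshoot was 1 × 20 = 20 dB, so input = -31.8 + 20 = -11.8 dB.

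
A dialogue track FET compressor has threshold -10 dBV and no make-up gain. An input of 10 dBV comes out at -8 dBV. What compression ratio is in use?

10:1

Input overshoot = 10 − (-10) = 20 dB; output overshoot = -8 − (-10) = 2 dB.
Ratio = 20 / 2 = 10.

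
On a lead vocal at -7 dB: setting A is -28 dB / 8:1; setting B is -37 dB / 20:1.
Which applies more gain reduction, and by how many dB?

A: overshoot 21 dB → output overshoot 2.625 dB → GR 18.375 dB.
B: overshoot 30 dB → output overshoot 1.5 dB → GR 28.5 dB.
B reduces 10.125 dB more.

B, by 10.125 dB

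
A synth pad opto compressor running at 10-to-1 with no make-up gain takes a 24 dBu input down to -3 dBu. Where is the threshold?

Input is 30 dB above T (since output overshoot × R = input overshoot: (-3 − T)·10 = 24 − T gives T = -6 dBu).
Check: -6 + (24 − (-6))/10 = -6 + 3 = -3 dBu. ✓

-6 dBu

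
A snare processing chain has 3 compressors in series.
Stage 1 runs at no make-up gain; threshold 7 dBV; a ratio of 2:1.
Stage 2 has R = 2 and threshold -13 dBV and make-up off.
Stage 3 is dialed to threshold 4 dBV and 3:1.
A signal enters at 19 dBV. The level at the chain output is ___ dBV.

Stage 1: 19 dBV is 12 dB over 7 dBV; at 2:1 that becomes 6 dB over, giving 13 dBV.
Stage 2: overshoot 26 dB → 26/2 = 13 dB → 0 dBV.
Stage 3: 0 dBV ≤ 4 dBV, so stage 3 doesn't engage; output 0 dBV.

0 dBV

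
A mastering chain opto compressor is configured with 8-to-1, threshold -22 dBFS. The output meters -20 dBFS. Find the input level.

-6 dBFS

The compressed level sits -20 − (-22) = 2 dB over threshold.
Input overshoot = R × output overshoot = 16 dB → input = -22 + 16 = -6 dBFS.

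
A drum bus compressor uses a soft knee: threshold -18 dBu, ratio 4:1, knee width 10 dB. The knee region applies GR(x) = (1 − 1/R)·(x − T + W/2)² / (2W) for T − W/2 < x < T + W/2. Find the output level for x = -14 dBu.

-17.0375 dBu

x − T + W/2 = -14 − (-18) + 5 = 9.
GR = (1 − 1/4) × 9² / 20 = 0.75 × 81 / 20 = 3.0375 dB.
Output = -14 − 3.0375 = -17.0375 dBu.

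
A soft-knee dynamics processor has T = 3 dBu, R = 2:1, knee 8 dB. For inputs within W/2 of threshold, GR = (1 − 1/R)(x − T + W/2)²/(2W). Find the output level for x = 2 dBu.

1.71875 dBu

x − T + W/2 = 2 − 3 + 4 = 3.
GR = (1 − 1/2) × 3² / 16 = 0.5 × 9 / 16 = 0.28125 dB.
Output = 2 − 0.28125 = 1.71875 dBu.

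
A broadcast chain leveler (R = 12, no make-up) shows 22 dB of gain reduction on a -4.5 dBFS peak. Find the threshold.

-28.5 dBFS

Input is 24 dB above T (since output overshoot × R = input overshoot: (-26.5 − T)·12 = -4.5 − T gives T = -28.5 dBFS).
Check: -28.5 + (-4.5 − (-28.5))/12 = -28.5 + 2 = -26.5 dBFS. ✓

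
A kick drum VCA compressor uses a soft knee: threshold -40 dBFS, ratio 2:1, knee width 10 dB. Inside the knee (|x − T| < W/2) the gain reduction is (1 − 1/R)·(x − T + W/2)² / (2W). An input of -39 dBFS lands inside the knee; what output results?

-39.9 dBFS

x − T + W/2 = -39 − (-40) + 5 = 6.
GR = (1 − 1/2) × 6² / 20 = 0.5 × 36 / 20 = 0.9 dB.
Output = -39 − 0.9 = -39.9 dBFS.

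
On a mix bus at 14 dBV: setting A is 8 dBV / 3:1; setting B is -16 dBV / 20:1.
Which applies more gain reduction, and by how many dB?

B, by 24.5 dB

A: 6 dB over, compressed to 2 dB over, so 4 dB of GR.
B: 30 dB over, compressed to 1.5 dB over, so 28.5 dB of GR.
B reduces 24.5 dB more.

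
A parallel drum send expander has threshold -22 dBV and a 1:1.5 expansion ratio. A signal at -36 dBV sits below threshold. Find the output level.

Below threshold, a 1:1.5 expander applies gain = (1.5−1)×(T − x) of attenuation.
(1.5−1) × 14 = 7 dB, so output = -36 − 7 = -43 dBV.

-43 dBV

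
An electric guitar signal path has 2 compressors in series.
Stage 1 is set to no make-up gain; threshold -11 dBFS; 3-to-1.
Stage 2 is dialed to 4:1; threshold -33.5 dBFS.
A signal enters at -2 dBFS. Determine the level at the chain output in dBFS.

Stage 1: 9 dB above -11 dBFS, reduced 3:1 to 3 dB above → -8 dBFS.
Stage 2: -8 dBFS is 25.5 dB over -33.5 dBFS; at 4:1 that becomes 6.375 dB over, giving -27.125 dBFS.

-27.125 dBFS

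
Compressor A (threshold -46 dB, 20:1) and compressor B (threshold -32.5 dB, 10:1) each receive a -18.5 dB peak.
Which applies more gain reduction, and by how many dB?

A, by 13.525 dB

A: GR = 27.5 − 27.5/20 = 26.125 dB.
B: GR = 14 − 14/10 = 12.6 dB.
A applies 13.525 dB more gain reduction.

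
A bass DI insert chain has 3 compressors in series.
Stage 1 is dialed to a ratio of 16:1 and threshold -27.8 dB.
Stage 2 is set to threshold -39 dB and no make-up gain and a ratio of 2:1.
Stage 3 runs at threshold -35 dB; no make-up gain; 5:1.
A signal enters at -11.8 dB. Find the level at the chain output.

-34.58 dB

Stage 1: overshoot 16 dB → 16/16 = 1 dB → -26.8 dB.
Stage 2: 12.2 dB above -39 dB, reduced 2:1 to 6.1 dB above → -32.9 dB.
Stage 3: -32.9 dB is 2.1 dB over -35 dB; at 5:1 that becomes 0.42 dB over, giving -34.58 dB.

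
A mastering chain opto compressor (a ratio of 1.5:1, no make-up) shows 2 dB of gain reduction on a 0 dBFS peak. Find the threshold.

-6 dBFS

Input is 6 dB above T (since output overshoot × R = input overshoot: (-2 − T)·1.5 = 0 − T gives T = -6 dBFS).
Check: -6 + (0 − (-6))/1.5 = -6 + 4 = -2 dBFS. ✓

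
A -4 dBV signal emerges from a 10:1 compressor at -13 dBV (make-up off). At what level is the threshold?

Input is 10 dB above T (since output overshoot × R = input overshoot: (-13 − T)·10 = -4 − T gives T = -14 dBV).
Check: -14 + (-4 − (-14))/10 = -14 + 1 = -13 dBV. ✓

-14 dBV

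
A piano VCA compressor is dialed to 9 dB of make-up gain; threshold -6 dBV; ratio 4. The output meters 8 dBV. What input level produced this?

Remove make-up: 8 − 9 = -1 dBV.
Post-compression overshoot = -1 − (-6) = 5 dB.
Input overshoot = R × output overshoot = 20 dB → input = -6 + 20 = 14 dBV.

14 dBV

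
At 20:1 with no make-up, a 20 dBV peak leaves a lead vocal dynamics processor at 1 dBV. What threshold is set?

Gain reduction = 20 − 1 = 19 dB; output overshoot = GR / (R − 1) = 19 / 19 = 1 dB.
Threshold = output − output overshoot = 1 − 1 = 0 dBV.

0 dBV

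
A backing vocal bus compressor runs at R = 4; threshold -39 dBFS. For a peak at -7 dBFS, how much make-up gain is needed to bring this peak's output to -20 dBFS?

11 dB

Overshoot 32 dB → 32/4 = 8 dB after compression, so the compressed level is -39 + 8 = -31 dBFS.
Make-up = target − compressed = -20 − (-31) = 11 dB.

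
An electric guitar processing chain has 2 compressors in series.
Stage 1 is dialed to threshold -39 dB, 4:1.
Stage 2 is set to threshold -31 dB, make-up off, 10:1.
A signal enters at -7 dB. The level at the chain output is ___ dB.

Stage 1: -7 dB is 32 dB over -39 dB; at 4:1 that becomes 8 dB over, giving -31 dB.
Stage 2: below threshold (-31 ≤ -31); passes unchanged; output -31 dB.

-31 dB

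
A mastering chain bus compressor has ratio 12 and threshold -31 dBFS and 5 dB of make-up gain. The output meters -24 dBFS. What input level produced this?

-7 dBFS

Remove make-up: -24 − 5 = -29 dBFS.
The compressed level sits -29 − (-31) = 2 dB over threshold.
Input overshoot = R × output overshoot = 24 dB → input = -31 + 24 = -7 dBFS.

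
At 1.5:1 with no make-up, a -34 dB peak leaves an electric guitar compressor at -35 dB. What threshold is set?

Gain reduction = -34 − (-35) = 1 dB; output overshoot = GR / (R − 1) = 1 / 0.5 = 2 dB.
Threshold = output − output overshoot = -35 − 2 = -37 dB.

-37 dB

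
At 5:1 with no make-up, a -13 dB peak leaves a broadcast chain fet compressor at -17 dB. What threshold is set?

Let T be the threshold. Output overshoot = (input overshoot)/R, so -17 − T = (-13 − T)/5.
5·(-17 − T) = -13 − T → 4·T = -85 − (-13) = -72.
T = -72/4 = -18 dB.

-18 dB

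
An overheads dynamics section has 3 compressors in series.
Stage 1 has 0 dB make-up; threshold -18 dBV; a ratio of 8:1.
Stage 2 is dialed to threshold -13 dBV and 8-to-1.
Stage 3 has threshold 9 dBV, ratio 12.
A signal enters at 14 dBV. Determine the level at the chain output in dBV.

-14 dBV

Stage 1: 32 dB above -18 dBV, reduced 8:1 to 4 dB above → -14 dBV.
Stage 2: -14 dBV is at or below the -13 dBV threshold — no compression; output -14 dBV.
Stage 3: below threshold (-14 ≤ 9); passes unchanged; output -14 dBV.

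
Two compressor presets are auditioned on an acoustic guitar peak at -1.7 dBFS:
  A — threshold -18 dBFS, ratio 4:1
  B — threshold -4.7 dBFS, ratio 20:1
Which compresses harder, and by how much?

A: 16.3 dB over, compressed to 4.075 dB over, so 12.225 dB of GR.
B: 3 dB over, compressed to 0.15 dB over, so 2.85 dB of GR.
Difference: 9.375 dB in favour of A.

A, by 9.375 dB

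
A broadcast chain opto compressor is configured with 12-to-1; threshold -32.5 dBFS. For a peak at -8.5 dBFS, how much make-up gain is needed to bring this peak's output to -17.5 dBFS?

13 dB

Without make-up, output = threshold + overshoot/12 = -32.5 + 2 = -30.5 dBFS.
Gap to target: 13 dB.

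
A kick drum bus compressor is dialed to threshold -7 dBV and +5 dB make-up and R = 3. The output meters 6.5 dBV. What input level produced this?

18.5 dBV

Before make-up, the level was 6.5 − 5 = 1.5 dBV.
The compressed level sits 1.5 − (-7) = 8.5 dB over threshold.
Undo the ratio: input overshoot = 8.5 × 3 = 25.5 dB, giving input = 18.5 dBV.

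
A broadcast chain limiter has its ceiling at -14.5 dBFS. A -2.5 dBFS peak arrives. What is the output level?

-14.5 dBFS

A brickwall limiter is an ∞:1 compressor: any input above the ceiling is clamped to -14.5 dBFS.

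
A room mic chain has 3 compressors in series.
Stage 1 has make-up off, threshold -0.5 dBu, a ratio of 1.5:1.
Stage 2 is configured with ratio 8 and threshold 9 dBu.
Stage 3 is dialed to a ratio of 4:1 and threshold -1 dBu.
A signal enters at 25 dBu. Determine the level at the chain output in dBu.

Stage 1: 25.5 dB above -0.5 dBu, reduced 1.5:1 to 17 dB above → 16.5 dBu.
Stage 2: overshoot 7.5 dB → 7.5/8 = 0.9375 dB → 9.9375 dBu.
Stage 3: overshoot 10.9375 dB → 10.9375/4 = 2.734375 dB → 1.734375 dBu.

1.734375 dBu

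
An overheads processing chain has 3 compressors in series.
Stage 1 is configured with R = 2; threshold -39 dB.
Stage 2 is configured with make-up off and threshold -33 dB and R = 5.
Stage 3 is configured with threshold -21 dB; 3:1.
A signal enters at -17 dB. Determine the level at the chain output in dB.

-32 dB

Stage 1: 22 dB above -39 dB, reduced 2:1 to 11 dB above → -28 dB.
Stage 2: -28 dB is 5 dB over -33 dB; at 5:1 that becomes 1 dB over, giving -32 dB.
Stage 3: -32 dB ≤ -21 dB, so stage 3 doesn't engage; output -32 dB.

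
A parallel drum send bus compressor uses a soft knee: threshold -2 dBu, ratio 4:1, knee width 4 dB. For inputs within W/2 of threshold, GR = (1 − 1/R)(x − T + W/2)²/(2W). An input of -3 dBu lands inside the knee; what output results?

x − T + W/2 = -3 − (-2) + 2 = 1.
GR = (1 − 1/4) × 1² / 8 = 0.75 × 1 / 8 = 0.09375 dB.
Output = -3 − 0.09375 = -3.09375 dBu.

-3.09375 dBu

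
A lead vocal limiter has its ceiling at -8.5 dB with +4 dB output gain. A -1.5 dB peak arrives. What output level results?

At ∞:1, everything above -8.5 dB is held at the ceiling.
Output gain then adds 4 dB: -8.5 + 4 = -4.5 dB.

-4.5 dB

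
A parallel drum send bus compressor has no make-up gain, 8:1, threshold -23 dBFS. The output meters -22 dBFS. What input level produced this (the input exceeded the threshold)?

-15 dBFS

The compressed level sits -22 − (-23) = 1 dB over threshold.
Undo the ratio: input overshoot = 1 × 8 = 8 dB, giving input = -15 dBFS.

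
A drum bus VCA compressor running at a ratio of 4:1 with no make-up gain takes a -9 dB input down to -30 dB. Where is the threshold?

Input is 28 dB above T (since output overshoot × R = input overshoot: (-30 − T)·4 = -9 − T gives T = -37 dB).
Check: -37 + (-9 − (-37))/4 = -37 + 7 = -30 dB. ✓

-37 dB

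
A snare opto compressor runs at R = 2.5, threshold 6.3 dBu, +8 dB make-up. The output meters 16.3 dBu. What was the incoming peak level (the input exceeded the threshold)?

11.3 dBu

Stripping the +8 dB make-up gives 8.3 dBu at the gain stage.
Post-compression overshoot = 8.3 − 6.3 = 2 dB.
Before 2.5:1 compression the overshoot was 2 × 2.5 = 5 dB, so input = 6.3 + 5 = 11.3 dBu.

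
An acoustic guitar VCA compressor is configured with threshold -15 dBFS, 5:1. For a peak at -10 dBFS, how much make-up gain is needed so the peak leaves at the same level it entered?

4 dB

Without make-up, output = threshold + overshoot/5 = -15 + 1 = -14 dBFS.
Gap to target: 4 dB.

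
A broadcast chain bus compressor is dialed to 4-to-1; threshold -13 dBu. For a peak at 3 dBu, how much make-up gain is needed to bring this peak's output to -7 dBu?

Overshoot 16 dB → 16/4 = 4 dB after compression, so the compressed level is -13 + 4 = -9 dBu.
Make-up = target − compressed = -7 − (-9) = 2 dB.

2 dB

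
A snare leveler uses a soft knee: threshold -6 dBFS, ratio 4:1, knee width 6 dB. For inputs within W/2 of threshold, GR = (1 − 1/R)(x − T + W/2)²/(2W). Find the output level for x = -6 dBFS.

-6.5625 dBFS

x − T + W/2 = -6 − (-6) + 3 = 3.
GR = (1 − 1/4) × 3² / 12 = 0.75 × 9 / 12 = 0.5625 dB.
Output = -6 − 0.5625 = -6.5625 dBFS.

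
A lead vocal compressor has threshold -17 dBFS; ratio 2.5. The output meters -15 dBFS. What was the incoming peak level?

That's 2 dB above the -17 dBFS threshold.
Input overshoot = R × output overshoot = 5 dB → input = -17 + 5 = -12 dBFS.

-12 dBFS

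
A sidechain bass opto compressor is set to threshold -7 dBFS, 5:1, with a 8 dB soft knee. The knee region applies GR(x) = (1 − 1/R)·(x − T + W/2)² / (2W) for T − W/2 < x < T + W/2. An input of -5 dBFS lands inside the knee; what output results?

-6.8 dBFS

x − T + W/2 = -5 − (-7) + 4 = 6.
GR = (1 − 1/5) × 6² / 16 = 0.8 × 36 / 16 = 1.8 dB.
Output = -5 − 1.8 = -6.8 dBFS.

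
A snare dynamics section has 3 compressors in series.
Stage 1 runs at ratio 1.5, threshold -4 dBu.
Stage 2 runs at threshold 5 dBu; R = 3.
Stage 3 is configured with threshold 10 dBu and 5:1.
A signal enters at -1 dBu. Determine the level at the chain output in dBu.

-2 dBu

Stage 1: overshoot 3 dB → 3/1.5 = 2 dB → -2 dBu.
Stage 2: -2 dBu is at or below the 5 dBu threshold — no compression; output -2 dBu.
Stage 3: -2 dBu is at or below the 10 dBu threshold — no compression; output -2 dBu.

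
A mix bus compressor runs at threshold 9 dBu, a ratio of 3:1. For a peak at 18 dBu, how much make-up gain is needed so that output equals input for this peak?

6 dB

The peak compresses to 9 + 9/3 = 12 dBu.
To reach 18 dBu requires 18 − 12 = 6 dB of make-up.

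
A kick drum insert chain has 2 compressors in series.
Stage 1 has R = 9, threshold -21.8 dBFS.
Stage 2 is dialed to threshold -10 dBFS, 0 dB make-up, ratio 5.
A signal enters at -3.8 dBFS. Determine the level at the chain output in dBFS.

-19.8 dBFS

Stage 1: overshoot 18 dB → 18/9 = 2 dB → -19.8 dBFS.
Stage 2: -19.8 dBFS is at or below the -10 dBFS threshold — no compression; output -19.8 dBFS.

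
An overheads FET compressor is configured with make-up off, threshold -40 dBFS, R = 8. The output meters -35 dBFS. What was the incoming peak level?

0 dBFS

Post-compression overshoot = -35 − (-40) = 5 dB.
Input overshoot = R × output overshoot = 40 dB → input = -40 + 40 = 0 dBFS.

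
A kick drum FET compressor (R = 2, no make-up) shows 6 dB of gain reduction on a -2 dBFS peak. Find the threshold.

-14 dBFS

Let T be the threshold. Output overshoot = (input overshoot)/R, so -8 − T = (-2 − T)/2.
2·(-8 − T) = -2 − T → 1·T = -16 − (-2) = -14.
T = -14/1 = -14 dBFS.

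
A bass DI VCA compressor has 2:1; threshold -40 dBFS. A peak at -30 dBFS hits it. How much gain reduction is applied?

-30 dBFS exceeds the threshold by 10 dB.
After 2:1 compression the overshoot becomes 10/2 = 5 dB.
So the signal is attenuated by 10 − 5 = 5 dB.

5 dB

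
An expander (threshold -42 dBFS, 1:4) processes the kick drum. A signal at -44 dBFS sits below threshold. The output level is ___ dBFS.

-50 dBFS

Below threshold, a 1:4 expander applies gain = (4−1)×(T − x) of attenuation.
(4−1) × 2 = 6 dB, so output = -44 − 6 = -50 dBFS.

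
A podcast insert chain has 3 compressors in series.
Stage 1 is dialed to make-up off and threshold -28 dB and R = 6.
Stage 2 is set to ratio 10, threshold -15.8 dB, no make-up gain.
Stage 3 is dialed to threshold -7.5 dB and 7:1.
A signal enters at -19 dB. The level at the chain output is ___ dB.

Stage 1: 9 dB above -28 dB, reduced 6:1 to 1.5 dB above → -26.5 dB.
Stage 2: -26.5 dB ≤ -15.8 dB, so stage 2 doesn't engage; output -26.5 dB.
Stage 3: -26.5 dB is at or below the -7.5 dB threshold — no compression; output -26.5 dB.

-26.5 dB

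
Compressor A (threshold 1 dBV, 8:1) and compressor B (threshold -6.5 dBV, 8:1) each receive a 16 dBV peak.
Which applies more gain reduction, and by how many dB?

A: overshoot 15 dB → output overshoot 1.875 dB → GR 13.125 dB.
B: overshoot 22.5 dB → output overshoot 2.8125 dB → GR 19.6875 dB.
B applies 6.5625 dB more gain reduction.

B, by 6.5625 dB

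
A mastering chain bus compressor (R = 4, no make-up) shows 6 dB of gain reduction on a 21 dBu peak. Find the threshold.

Input is 8 dB above T (since output overshoot × R = input overshoot: (15 − T)·4 = 21 − T gives T = 13 dBu).
Check: 13 + (21 − 13)/4 = 13 + 2 = 15 dBu. ✓

13 dBu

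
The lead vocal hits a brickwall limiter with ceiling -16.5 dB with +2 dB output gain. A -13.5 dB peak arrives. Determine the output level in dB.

At ∞:1, everything above -16.5 dB is held at the ceiling.
Output gain then adds 2 dB: -16.5 + 2 = -14.5 dB.

-14.5 dB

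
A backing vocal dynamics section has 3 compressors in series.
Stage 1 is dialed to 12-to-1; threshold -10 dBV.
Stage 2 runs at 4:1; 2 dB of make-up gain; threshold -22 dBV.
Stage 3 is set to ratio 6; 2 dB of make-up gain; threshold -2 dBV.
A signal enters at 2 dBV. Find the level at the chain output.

Stage 1: 12 dB above -10 dBV, reduced 12:1 to 1 dB above → -9 dBV.
Stage 2: overshoot 13 dB → 13/4 = 3.25 dB → -18.75 dBV; +2 dB make-up → -16.75 dBV.
Stage 3: -16.75 dBV ≤ -2 dBV, so stage 3 doesn't engage; make-up brings it to -14.75 dBV.

-14.75 dBV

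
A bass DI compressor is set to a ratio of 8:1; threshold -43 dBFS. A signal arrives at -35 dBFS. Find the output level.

Overshoot: -35 − (-43) = 8 dB.
At 8:1 the overshoot is divided by 8, leaving 1 dB above threshold.
That puts the output at -42 dBFS.

-42 dBFS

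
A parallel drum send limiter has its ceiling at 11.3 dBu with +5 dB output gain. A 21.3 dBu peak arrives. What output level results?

A brickwall limiter is an ∞:1 compressor: any input above the ceiling is clamped to 11.3 dBu.
Output gain then adds 5 dB: 11.3 + 5 = 16.3 dBu.

16.3 dBu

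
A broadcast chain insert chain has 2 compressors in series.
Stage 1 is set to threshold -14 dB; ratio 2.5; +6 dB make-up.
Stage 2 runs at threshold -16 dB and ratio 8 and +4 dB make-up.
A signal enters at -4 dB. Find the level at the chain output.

Stage 1: overshoot 10 dB → 10/2.5 = 4 dB → -10 dB; +6 dB make-up → -4 dB.
Stage 2: overshoot 12 dB → 12/8 = 1.5 dB → -14.5 dB; +4 dB make-up → -10.5 dB.

-10.5 dB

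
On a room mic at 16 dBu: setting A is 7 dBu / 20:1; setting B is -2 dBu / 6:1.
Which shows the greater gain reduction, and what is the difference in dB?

B, by 6.45 dB

A: GR = 9 − 9/20 = 8.55 dB.
B: GR = 18 − 18/6 = 15 dB.
B reduces 6.45 dB more.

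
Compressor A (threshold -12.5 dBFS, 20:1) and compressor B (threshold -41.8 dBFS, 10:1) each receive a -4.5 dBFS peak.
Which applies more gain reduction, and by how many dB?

A: 8 dB over, compressed to 0.4 dB over, so 7.6 dB of GR.
B: 37.3 dB over, compressed to 3.73 dB over, so 33.57 dB of GR.
Difference: 25.97 dB in favour of B.

B, by 25.97 dB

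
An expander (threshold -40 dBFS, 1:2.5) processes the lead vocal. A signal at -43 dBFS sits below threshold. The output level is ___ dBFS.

The input is 3 dB below the -40 dBFS threshold.
A 1:2.5 expander multiplies undershoot by 2.5: 3 × 2.5 = 7.5 dB below threshold.
Output = -40 − 7.5 = -47.5 dBFS.

-47.5 dBFS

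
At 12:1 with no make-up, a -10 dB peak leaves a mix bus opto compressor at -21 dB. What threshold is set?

-22 dB

Gain reduction = -10 − (-21) = 11 dB; output overshoot = GR / (R − 1) = 11 / 11 = 1 dB.
Threshold = output − output overshoot = -21 − 1 = -22 dB.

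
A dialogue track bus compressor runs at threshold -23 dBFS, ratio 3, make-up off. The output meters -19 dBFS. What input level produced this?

Post-compression overshoot = -19 − (-23) = 4 dB.
Undo the ratio: input overshoot = 4 × 3 = 12 dB, giving input = -11 dBFS.

-11 dBFS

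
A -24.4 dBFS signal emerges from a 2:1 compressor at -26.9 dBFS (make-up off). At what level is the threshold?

-29.4 dBFS

Input is 5 dB above T (since output overshoot × R = input overshoot: (-26.9 − T)·2 = -24.4 − T gives T = -29.4 dBFS).
Check: -29.4 + (-24.4 − (-29.4))/2 = -29.4 + 2.5 = -26.9 dBFS. ✓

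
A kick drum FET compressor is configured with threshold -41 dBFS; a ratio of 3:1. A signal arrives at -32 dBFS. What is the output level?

-38 dBFS

The input is 9 dB above the -41 dBFS threshold.
The 9 dB excess becomes 3 dB after 3:1 reduction.
So the level is -41 + 3 = -38 dBFS.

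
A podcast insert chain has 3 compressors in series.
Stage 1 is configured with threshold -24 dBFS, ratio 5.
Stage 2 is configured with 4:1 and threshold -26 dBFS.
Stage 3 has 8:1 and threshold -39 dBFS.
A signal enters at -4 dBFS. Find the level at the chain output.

-37.1875 dBFS

Stage 1: 20 dB above -24 dBFS, reduced 5:1 to 4 dB above → -20 dBFS.
Stage 2: overshoot 6 dB → 6/4 = 1.5 dB → -24.5 dBFS.
Stage 3: -24.5 dBFS is 14.5 dB over -39 dBFS; at 8:1 that becomes 1.8125 dB over, giving -37.1875 dBFS.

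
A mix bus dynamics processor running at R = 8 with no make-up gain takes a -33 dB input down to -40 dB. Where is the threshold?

Gain reduction = -33 − (-40) = 7 dB; output overshoot = GR / (R − 1) = 7 / 7 = 1 dB.
Threshold = output − output overshoot = -40 − 1 = -41 dB.

-41 dB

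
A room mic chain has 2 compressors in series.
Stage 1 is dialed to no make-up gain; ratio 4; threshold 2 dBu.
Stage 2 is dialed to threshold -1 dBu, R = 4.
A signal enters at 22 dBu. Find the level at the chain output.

Stage 1: 20 dB above 2 dBu, reduced 4:1 to 5 dB above → 7 dBu.
Stage 2: 8 dB above -1 dBu, reduced 4:1 to 2 dB above → 1 dBu.

1 dBu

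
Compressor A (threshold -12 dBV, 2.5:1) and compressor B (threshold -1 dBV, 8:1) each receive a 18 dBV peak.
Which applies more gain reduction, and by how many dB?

A: GR = 30 − 30/2.5 = 18 dB.
B: GR = 19 − 19/8 = 16.625 dB.
Difference: 1.375 dB in favour of A.

A, by 1.375 dB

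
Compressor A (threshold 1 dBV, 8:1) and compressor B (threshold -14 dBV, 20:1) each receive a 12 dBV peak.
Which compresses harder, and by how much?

A: 11 dB over, compressed to 1.375 dB over, so 9.625 dB of GR.
B: 26 dB over, compressed to 1.3 dB over, so 24.7 dB of GR.
B reduces 15.075 dB more.

B, by 15.075 dB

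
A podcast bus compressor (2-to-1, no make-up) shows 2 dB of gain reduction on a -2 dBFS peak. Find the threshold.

-6 dBFS

Let T be the threshold. Output overshoot = (input overshoot)/R, so -4 − T = (-2 − T)/2.
2·(-4 − T) = -2 − T → 1·T = -8 − (-2) = -6.
T = -6/1 = -6 dBFS.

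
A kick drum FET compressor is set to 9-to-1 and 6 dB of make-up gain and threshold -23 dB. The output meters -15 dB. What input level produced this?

Before make-up, the level was -15 − 6 = -21 dB.
That's 2 dB above the -23 dB threshold.
Undo the ratio: input overshoot = 2 × 9 = 18 dB, giving input = -5 dB.

-5 dB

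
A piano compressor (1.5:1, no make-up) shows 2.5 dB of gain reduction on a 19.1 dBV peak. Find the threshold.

11.6 dBV

Gain reduction = 19.1 − 16.6 = 2.5 dB; output overshoot = GR / (R − 1) = 2.5 / 0.5 = 5 dB.
Threshold = output − output overshoot = 16.6 − 5 = 11.6 dBV.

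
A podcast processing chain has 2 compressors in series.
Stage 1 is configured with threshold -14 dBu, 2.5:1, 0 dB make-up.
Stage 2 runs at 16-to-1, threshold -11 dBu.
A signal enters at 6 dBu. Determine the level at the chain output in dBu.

Stage 1: overshoot 20 dB → 20/2.5 = 8 dB → -6 dBu.
Stage 2: 5 dB above -11 dBu, reduced 16:1 to 0.3125 dB above → -10.6875 dBu.

-10.6875 dBu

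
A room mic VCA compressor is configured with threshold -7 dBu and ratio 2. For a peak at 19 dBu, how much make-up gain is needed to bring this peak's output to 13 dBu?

Overshoot 26 dB → 26/2 = 13 dB after compression, so the compressed level is -7 + 13 = 6 dBu.
Make-up = target − compressed = 13 − 6 = 7 dB.

7 dB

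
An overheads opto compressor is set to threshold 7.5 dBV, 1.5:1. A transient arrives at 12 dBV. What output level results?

Overshoot: 12 − 7.5 = 4.5 dB.
At 1.5:1 the overshoot is divided by 1.5, leaving 3 dB above threshold.
So the level is 7.5 + 3 = 10.5 dBV.

10.5 dBV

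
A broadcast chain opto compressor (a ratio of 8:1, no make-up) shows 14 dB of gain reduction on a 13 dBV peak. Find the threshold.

-3 dBV

Let T be the threshold. Output overshoot = (input overshoot)/R, so -1 − T = (13 − T)/8.
8·(-1 − T) = 13 − T → 7·T = -8 − 13 = -21.
T = -21/7 = -3 dBV.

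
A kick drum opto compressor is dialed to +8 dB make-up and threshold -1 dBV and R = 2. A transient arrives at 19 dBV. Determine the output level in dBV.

17 dBV

19 dBV sits 20 dB over threshold.
2:1 compression reduces that to 20/2 = 10 dB over.
Output = -1 + 10 = 9 dBV; make-up adds 8 dB, giving 17 dBV.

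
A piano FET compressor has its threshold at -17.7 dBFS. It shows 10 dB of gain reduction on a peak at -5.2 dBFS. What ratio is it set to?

5:1

Input overshoot = -5.2 − (-17.7) = 12.5 dB.
Output overshoot = 12.5 − 10 = 2.5 dB.
Ratio = input overshoot / output overshoot = 12.5 / 2.5 = 5.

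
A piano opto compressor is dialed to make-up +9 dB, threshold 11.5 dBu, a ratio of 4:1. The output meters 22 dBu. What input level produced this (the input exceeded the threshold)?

Before make-up, the level was 22 − 9 = 13 dBu.
Post-compression overshoot = 13 − 11.5 = 1.5 dB.
Input overshoot = R × output overshoot = 6 dB → input = 11.5 + 6 = 17.5 dBu.

17.5 dBu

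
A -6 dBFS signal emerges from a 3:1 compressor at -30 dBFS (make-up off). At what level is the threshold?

-42 dBFS

Gain reduction = -6 − (-30) = 24 dB; output overshoot = GR / (R − 1) = 24 / 2 = 12 dB.
Threshold = output − output overshoot = -30 − 12 = -42 dBFS.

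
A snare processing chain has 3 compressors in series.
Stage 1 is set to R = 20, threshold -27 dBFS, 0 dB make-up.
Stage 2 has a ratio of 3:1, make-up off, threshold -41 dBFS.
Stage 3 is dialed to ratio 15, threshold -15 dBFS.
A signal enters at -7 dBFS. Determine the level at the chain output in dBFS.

Stage 1: overshoot 20 dB → 20/20 = 1 dB → -26 dBFS.
Stage 2: 15 dB above -41 dBFS, reduced 3:1 to 5 dB above → -36 dBFS.
Stage 3: below threshold (-36 ≤ -15); passes unchanged; output -36 dBFS.

-36 dBFS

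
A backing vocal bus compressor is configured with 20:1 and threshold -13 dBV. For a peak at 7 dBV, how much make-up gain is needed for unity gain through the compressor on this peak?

Without make-up, output = threshold + overshoot/20 = -13 + 1 = -12 dBV.
Gap to target: 19 dB.

19 dB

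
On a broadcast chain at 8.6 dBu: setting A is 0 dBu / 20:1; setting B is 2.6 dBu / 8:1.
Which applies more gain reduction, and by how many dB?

A, by 2.92 dB

A: 8.6 dB over, compressed to 0.43 dB over, so 8.17 dB of GR.
B: 6 dB over, compressed to 0.75 dB over, so 5.25 dB of GR.
A applies 2.92 dB more gain reduction.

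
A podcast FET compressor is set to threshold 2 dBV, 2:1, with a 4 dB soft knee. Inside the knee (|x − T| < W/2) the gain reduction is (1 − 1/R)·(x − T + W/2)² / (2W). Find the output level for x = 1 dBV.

0.9375 dBV

x − T + W/2 = 1 − 2 + 2 = 1.
GR = (1 − 1/2) × 1² / 8 = 0.5 × 1 / 8 = 0.0625 dB.
Output = 1 − 0.0625 = 0.9375 dBV.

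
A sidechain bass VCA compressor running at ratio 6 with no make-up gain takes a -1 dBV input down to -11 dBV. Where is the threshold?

Input is 12 dB above T (since output overshoot × R = input overshoot: (-11 − T)·6 = -1 − T gives T = -13 dBV).
Check: -13 + (-1 − (-13))/6 = -13 + 2 = -11 dBV. ✓

-13 dBV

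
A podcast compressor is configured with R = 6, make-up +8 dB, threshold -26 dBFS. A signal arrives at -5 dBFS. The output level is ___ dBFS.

Overshoot: -5 − (-26) = 21 dB.
6:1 compression reduces that to 21/6 = 3.5 dB over.
So the level is -26 + 3.5 = -22.5 dBFS; make-up adds 8 dB, giving -14.5 dBFS.

-14.5 dBFS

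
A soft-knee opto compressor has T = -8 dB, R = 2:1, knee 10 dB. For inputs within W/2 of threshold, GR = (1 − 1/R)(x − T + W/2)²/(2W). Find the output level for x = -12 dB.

-12.025 dB

x − T + W/2 = -12 − (-8) + 5 = 1.
GR = (1 − 1/2) × 1² / 20 = 0.5 × 1 / 20 = 0.025 dB.
Output = -12 − 0.025 = -12.025 dB.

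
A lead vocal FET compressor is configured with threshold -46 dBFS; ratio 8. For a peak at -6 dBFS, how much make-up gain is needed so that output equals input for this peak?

35 dB

Without make-up, output = threshold + overshoot/8 = -46 + 5 = -41 dBFS.
Gap to target: 35 dB.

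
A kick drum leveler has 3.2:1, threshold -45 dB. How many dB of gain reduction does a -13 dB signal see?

The signal is 32 dB above threshold.
A 3.2:1 ratio leaves 10 dB of that excess.
So the signal is attenuated by 32 − 10 = 22 dB.

22 dB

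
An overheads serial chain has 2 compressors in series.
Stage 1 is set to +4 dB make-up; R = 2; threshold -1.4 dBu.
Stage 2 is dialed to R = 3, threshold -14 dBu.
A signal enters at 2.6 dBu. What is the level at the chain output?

Stage 1: 4 dB above -1.4 dBu, reduced 2:1 to 2 dB above → 0.6 dBu; +4 dB make-up → 4.6 dBu.
Stage 2: overshoot 18.6 dB → 18.6/3 = 6.2 dB → -7.8 dBu.

-7.8 dBu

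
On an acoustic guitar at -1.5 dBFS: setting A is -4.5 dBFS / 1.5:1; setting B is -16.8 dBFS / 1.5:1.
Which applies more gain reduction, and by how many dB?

A: GR = 3 − 3/1.5 = 1 dB.
B: GR = 15.3 − 15.3/1.5 = 5.1 dB.
Difference: 4.1 dB in favour of B.

B, by 4.1 dB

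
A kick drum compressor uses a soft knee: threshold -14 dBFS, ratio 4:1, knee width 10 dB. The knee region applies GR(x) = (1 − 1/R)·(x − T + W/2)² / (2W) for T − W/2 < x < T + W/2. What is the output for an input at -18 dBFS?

x − T + W/2 = -18 − (-14) + 5 = 1.
GR = (1 − 1/4) × 1² / 20 = 0.75 × 1 / 20 = 0.0375 dB.
Output = -18 − 0.0375 = -18.0375 dBFS.

-18.0375 dBFS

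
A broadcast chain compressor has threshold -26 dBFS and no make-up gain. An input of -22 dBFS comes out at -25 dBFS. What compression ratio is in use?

4:1

Input overshoot = -22 − (-26) = 4 dB; output overshoot = -25 − (-26) = 1 dB.
Ratio = 4 / 1 = 4.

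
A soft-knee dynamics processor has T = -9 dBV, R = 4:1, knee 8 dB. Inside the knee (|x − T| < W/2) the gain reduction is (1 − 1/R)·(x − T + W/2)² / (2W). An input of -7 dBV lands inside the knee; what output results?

x − T + W/2 = -7 − (-9) + 4 = 6.
GR = (1 − 1/4) × 6² / 16 = 0.75 × 36 / 16 = 1.6875 dB.
Output = -7 − 1.6875 = -8.6875 dBV.

-8.6875 dBV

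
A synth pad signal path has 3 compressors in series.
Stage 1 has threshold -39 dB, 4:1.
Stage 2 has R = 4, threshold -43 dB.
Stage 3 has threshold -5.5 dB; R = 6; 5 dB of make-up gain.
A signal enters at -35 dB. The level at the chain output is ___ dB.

Stage 1: overshoot 4 dB → 4/4 = 1 dB → -38 dB.
Stage 2: 5 dB above -43 dB, reduced 4:1 to 1.25 dB above → -41.75 dB.
Stage 3: -41.75 dB is at or below the -5.5 dB threshold — no compression; make-up brings it to -36.75 dB.

-36.75 dB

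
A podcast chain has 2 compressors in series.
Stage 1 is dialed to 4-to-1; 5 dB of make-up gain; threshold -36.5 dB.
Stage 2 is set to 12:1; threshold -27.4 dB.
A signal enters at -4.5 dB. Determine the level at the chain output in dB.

-27.075 dB

Stage 1: overshoot 32 dB → 32/4 = 8 dB → -28.5 dB; +5 dB make-up → -23.5 dB.
Stage 2: overshoot 3.9 dB → 3.9/12 = 0.325 dB → -27.075 dB.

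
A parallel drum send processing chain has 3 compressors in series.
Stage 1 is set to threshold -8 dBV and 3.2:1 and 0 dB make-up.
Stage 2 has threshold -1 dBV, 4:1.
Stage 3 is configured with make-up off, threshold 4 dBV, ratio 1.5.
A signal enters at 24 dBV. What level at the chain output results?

-0.25 dBV

Stage 1: 24 dBV is 32 dB over -8 dBV; at 3.2:1 that becomes 10 dB over, giving 2 dBV.
Stage 2: 3 dB above -1 dBV, reduced 4:1 to 0.75 dB above → -0.25 dBV.
Stage 3: -0.25 dBV is at or below the 4 dBV threshold — no compression; output -0.25 dBV.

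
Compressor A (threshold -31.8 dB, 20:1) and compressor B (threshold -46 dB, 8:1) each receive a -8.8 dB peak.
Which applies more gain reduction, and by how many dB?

B, by 10.7 dB

A: GR = 23 − 23/20 = 21.85 dB.
B: GR = 37.2 − 37.2/8 = 32.55 dB.
B reduces 10.7 dB more.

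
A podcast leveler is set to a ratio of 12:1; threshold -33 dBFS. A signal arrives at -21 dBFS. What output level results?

The input is 12 dB above the -33 dBFS threshold.
12:1 compression reduces that to 12/12 = 1 dB over.
That puts the output at -32 dBFS.

-32 dBFS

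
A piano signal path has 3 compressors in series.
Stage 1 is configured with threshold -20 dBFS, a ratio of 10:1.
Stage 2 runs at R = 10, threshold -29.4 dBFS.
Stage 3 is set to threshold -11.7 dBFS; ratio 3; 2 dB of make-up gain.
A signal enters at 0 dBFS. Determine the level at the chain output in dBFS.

-26.26 dBFS

Stage 1: 0 dBFS is 20 dB over -20 dBFS; at 10:1 that becomes 2 dB over, giving -18 dBFS.
Stage 2: 11.4 dB above -29.4 dBFS, reduced 10:1 to 1.14 dB above → -28.26 dBFS.
Stage 3: below threshold (-28.26 ≤ -11.7); passes unchanged; make-up brings it to -26.26 dBFS.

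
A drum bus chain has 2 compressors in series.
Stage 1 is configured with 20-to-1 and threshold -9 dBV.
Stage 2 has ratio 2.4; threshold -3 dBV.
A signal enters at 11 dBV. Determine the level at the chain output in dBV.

Stage 1: 11 dBV is 20 dB over -9 dBV; at 20:1 that becomes 1 dB over, giving -8 dBV.
Stage 2: -8 dBV ≤ -3 dBV, so stage 2 doesn't engage; output -8 dBV.

-8 dBV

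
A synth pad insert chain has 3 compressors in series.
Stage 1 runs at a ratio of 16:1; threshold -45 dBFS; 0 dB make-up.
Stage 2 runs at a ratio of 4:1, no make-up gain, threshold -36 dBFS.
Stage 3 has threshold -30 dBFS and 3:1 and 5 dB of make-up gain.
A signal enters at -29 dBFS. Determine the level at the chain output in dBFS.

-39 dBFS

Stage 1: 16 dB above -45 dBFS, reduced 16:1 to 1 dB above → -44 dBFS.
Stage 2: -44 dBFS is at or below the -36 dBFS threshold — no compression; output -44 dBFS.
Stage 3: below threshold (-44 ≤ -30); passes unchanged; make-up brings it to -39 dBFS.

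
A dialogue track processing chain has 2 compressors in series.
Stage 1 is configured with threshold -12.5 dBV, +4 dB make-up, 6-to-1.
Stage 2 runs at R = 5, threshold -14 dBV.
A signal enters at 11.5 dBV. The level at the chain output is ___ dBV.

Stage 1: overshoot 24 dB → 24/6 = 4 dB → -8.5 dBV; +4 dB make-up → -4.5 dBV.
Stage 2: -4.5 dBV is 9.5 dB over -14 dBV; at 5:1 that becomes 1.9 dB over, giving -12.1 dBV.

-12.1 dBV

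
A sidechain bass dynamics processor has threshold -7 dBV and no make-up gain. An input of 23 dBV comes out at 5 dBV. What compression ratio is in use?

Input overshoot = 23 − (-7) = 30 dB; output overshoot = 5 − (-7) = 12 dB.
Ratio = 30 / 12 = 2.5.

2.5:1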